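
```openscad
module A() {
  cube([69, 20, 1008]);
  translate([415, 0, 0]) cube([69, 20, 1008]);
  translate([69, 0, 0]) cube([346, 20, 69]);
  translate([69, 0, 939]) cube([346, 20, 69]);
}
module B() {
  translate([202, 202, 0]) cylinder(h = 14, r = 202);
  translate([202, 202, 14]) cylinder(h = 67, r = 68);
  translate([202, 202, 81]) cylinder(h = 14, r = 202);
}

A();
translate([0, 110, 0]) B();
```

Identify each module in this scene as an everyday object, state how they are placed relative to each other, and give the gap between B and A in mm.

The spool's nearest face is 90 mm from the picture frame's +y face.

A is a picture frame. B is a spool. The spool is on the floor beside the picture frame on its +y side. The gap between the spool and the picture frame is 90 mm.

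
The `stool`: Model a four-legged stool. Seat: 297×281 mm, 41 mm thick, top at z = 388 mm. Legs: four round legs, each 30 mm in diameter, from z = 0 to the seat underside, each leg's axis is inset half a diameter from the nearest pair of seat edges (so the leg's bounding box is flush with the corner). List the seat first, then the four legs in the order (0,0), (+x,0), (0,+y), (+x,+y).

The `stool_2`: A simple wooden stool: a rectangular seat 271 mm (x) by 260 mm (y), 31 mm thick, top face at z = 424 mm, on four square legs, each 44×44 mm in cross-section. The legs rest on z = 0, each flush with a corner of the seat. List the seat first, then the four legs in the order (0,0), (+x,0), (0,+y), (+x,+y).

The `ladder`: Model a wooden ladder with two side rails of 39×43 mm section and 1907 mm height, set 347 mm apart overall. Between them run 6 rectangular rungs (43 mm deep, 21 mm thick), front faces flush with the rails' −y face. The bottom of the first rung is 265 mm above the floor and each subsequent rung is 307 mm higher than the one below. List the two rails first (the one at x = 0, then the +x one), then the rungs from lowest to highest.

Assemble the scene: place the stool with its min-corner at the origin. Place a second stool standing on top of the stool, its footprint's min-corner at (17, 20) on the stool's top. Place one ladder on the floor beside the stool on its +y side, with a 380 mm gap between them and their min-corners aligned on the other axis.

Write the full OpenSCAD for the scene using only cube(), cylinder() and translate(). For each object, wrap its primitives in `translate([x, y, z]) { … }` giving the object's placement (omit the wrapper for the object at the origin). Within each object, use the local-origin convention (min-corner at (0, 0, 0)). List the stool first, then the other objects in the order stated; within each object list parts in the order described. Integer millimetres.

translate([0, 0, 347]) cube([297, 281, 41]);
translate([15, 15, 0]) cylinder(h = 347, r = 15);
translate([282, 15, 0]) cylinder(h = 347, r = 15);
translate([15, 266, 0]) cylinder(h = 347, r = 15);
translate([282, 266, 0]) cylinder(h = 347, r = 15);
translate([17, 20, 388]) {
  translate([0, 0, 393]) cube([271, 260, 31]);
  cube([44, 44, 393]);
  translate([227, 0, 0]) cube([44, 44, 393]);
  translate([0, 216, 0]) cube([44, 44, 393]);
  translate([227, 216, 0]) cube([44, 44, 393]);
}
translate([0, 661, 0]) {
  cube([39, 43, 1907]);
  translate([308, 0, 0]) cube([39, 43, 1907]);
  translate([39, 0, 265]) cube([269, 43, 21]);
  translate([39, 0, 572]) cube([269, 43, 21]);
  translate([39, 0, 879]) cube([269, 43, 21]);
  translate([39, 0, 1186]) cube([269, 43, 21]);
  translate([39, 0, 1493]) cube([269, 43, 21]);
  translate([39, 0, 1800]) cube([269, 43, 21]);
}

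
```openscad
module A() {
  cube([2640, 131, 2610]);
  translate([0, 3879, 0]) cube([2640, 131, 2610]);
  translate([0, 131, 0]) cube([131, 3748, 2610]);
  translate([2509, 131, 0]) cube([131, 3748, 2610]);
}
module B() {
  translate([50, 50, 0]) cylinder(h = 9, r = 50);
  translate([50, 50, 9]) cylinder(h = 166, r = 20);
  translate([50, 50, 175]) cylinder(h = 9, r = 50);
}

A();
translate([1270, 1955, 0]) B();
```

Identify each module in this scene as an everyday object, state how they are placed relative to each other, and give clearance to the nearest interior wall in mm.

A is a house frame. B is a spool. The spool sits inside the house frame, centred. The clearance to the nearest interior wall is 1139 mm.

Clearances: x = 1139, y = 1824; minimum 1139 mm.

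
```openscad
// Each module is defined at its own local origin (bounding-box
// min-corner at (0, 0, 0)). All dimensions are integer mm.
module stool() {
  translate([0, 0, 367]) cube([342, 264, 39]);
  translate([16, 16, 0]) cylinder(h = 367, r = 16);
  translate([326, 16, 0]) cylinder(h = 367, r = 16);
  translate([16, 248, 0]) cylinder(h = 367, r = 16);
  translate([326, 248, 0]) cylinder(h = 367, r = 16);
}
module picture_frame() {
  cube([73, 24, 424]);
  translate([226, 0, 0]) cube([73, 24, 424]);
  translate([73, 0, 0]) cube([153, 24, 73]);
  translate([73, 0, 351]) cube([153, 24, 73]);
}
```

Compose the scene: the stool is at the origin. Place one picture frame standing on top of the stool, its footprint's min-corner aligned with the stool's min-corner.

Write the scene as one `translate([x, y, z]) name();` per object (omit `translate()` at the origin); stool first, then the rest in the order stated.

stool();
translate([0, 0, 406]) picture_frame();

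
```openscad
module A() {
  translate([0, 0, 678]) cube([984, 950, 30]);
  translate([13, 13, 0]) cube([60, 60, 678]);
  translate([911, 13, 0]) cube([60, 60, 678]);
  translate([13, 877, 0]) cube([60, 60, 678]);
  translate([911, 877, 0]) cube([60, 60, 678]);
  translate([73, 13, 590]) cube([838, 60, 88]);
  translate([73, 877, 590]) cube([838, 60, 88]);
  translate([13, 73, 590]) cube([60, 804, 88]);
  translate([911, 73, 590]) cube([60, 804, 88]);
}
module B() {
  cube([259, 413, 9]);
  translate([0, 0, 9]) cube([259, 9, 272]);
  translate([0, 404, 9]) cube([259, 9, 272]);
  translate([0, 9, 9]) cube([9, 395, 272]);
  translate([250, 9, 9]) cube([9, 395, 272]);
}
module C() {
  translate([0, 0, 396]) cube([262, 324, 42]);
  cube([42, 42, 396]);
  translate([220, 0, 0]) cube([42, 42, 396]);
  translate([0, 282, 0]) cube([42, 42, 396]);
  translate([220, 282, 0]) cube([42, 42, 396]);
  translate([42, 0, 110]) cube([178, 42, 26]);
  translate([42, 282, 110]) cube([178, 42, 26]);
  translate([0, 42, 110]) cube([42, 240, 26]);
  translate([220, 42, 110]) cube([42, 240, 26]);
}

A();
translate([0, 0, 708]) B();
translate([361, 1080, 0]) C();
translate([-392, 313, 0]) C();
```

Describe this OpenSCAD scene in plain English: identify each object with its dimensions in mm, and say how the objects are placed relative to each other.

A is a rectangular dining table. The top is 984×950×30 mm with its upper surface at z = 708 mm. It stands on four 60×60 mm square legs, each inset 13 mm from the nearest pair of top edges, running from the floor to the underside of the top. Four apron rails, 60 mm thick and 88 mm tall, run between adjacent legs with their top edges flush with the underside of the top and their outer faces flush with the legs' outer faces.

B is an open-topped rectangular box: outside dimensions 259×413×281 mm, with a uniform wall and base thickness of 9 mm. The base is a full 259×413 slab on the floor; four walls sit on top of the base. The front and back walls (the −y and +y sides) span the full width; the two side walls fit between them.

C is a four-legged stool. The seat is a 262×324×42 mm slab whose top surface is at z = 438 mm; four square legs, each 42×42 mm in cross-section, run from the floor (z = 0) to the underside of the seat, each flush with a corner of the seat. Four stretchers, 42 mm wide and 26 mm tall, connect adjacent legs with their undersides at z = 110 mm, each running between the inner faces of the legs it joins and aligned with the legs' outer faces on the other axis.

The open box is on top of the table. Two stools sit around the table at the +y, −x sides.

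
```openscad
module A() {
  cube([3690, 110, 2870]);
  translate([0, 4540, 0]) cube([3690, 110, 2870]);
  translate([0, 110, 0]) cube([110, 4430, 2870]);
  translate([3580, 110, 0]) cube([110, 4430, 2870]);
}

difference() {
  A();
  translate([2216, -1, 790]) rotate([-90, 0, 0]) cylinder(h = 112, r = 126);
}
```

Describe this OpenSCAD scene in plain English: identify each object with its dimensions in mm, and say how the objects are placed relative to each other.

A is a box-shaped house frame (walls only): outside footprint 3690×4650 mm, wall height 2870 mm, wall thickness 110 mm. The two y-facing walls run the full x-width; the two x-facing walls fit between the inner faces of the y-facing walls.

The house frame has a circular hole of radius 126 mm through its front wall, centred at (x = 2216, z = 790).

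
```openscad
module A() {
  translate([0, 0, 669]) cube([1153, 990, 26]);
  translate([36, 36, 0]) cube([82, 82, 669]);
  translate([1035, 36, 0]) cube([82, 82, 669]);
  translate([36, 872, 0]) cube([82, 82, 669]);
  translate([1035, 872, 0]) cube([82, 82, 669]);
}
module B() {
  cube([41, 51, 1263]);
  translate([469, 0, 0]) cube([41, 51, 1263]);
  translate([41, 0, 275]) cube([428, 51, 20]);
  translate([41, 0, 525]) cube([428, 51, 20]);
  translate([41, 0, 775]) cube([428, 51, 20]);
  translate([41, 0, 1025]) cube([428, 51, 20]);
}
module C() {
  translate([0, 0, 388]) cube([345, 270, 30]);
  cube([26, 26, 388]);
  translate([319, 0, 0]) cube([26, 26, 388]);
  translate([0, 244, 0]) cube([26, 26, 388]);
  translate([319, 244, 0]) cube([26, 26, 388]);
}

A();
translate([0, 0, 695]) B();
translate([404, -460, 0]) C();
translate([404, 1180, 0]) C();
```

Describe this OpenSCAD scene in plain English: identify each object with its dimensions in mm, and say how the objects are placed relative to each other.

A is a table: top 1153 mm (x) × 990 mm (y), 26 mm thick, upper face at z = 695 mm, on four 82×82 mm square legs, each inset 36 mm from the nearest pair of top edges, running from z = 0 to the bottom of the top.

B is a wooden ladder with two side rails of 41×51 mm section and 1263 mm height, set 510 mm apart overall. Between them run 4 rectangular rungs (51 mm deep, 20 mm thick), front faces flush with the rails' −y face. The bottom of the first rung is 275 mm above the floor and each subsequent rung is 250 mm higher than the one below.

C is a four-legged stool. The seat is 345×270 mm, 30 mm thick, top at z = 418 mm. It stands on four square legs, each 26×26 mm in cross-section, from z = 0 to the seat underside, each flush with a corner of the seat.

The ladder is on top of the table. Two stools sit around the table at the −y, +y sides.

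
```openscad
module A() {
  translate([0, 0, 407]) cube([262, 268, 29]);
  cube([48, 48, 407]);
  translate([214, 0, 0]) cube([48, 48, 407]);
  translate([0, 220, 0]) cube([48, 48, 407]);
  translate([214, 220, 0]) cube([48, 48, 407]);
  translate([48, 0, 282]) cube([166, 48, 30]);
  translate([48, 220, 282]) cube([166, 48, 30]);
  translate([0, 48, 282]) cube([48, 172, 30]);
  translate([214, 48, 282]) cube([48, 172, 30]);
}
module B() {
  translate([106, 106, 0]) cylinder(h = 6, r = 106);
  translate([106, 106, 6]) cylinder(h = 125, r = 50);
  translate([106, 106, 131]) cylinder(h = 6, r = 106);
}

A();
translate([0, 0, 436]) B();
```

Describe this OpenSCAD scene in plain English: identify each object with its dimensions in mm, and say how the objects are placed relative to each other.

A is a four-legged stool. The seat is a 262×268×29 mm slab whose top surface is at z = 436 mm; four square legs, each 48×48 mm in cross-section, run from the floor (z = 0) to the underside of the seat, each flush with a corner of the seat. Four stretchers, 48 mm wide and 30 mm tall, connect adjacent legs with their undersides at z = 282 mm, each running between the inner faces of the legs it joins and aligned with the legs' outer faces on the other axis.

B is a spool: two coaxial disc flanges of radius 106 mm and thickness 6 mm, joined by a core cylinder of radius 50 mm and height 125 mm. The lower flange rests on z = 0 and the three cylinders share a vertical axis.

The spool is on top of the stool.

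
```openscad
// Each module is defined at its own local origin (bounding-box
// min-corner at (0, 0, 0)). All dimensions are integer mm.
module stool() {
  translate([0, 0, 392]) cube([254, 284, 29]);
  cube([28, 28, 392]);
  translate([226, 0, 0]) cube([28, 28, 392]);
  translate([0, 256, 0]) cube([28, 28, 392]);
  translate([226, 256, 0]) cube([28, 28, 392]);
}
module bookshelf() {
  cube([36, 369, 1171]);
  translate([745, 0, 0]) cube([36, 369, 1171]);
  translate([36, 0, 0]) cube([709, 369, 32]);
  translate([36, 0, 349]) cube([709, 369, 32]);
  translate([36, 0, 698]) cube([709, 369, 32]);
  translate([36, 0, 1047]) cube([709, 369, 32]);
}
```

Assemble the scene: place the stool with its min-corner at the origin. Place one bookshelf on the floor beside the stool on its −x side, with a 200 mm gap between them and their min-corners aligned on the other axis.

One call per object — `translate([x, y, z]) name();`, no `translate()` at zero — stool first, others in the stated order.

stool();
translate([-981, 0, 0]) bookshelf();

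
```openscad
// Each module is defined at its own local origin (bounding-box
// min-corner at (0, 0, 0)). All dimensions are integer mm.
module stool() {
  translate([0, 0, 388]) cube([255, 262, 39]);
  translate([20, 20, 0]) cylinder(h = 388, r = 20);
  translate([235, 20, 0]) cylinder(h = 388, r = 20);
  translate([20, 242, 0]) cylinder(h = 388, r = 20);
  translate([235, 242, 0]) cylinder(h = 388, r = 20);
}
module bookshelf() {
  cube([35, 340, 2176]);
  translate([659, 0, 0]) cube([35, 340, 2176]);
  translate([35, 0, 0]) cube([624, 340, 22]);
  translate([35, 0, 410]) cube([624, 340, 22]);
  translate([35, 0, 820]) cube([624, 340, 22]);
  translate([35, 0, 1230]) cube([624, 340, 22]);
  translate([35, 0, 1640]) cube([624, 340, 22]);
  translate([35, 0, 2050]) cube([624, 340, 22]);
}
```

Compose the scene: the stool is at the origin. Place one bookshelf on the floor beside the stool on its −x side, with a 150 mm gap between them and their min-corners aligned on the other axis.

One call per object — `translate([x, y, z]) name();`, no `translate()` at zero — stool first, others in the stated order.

stool();
translate([-844, 0, 0]) bookshelf();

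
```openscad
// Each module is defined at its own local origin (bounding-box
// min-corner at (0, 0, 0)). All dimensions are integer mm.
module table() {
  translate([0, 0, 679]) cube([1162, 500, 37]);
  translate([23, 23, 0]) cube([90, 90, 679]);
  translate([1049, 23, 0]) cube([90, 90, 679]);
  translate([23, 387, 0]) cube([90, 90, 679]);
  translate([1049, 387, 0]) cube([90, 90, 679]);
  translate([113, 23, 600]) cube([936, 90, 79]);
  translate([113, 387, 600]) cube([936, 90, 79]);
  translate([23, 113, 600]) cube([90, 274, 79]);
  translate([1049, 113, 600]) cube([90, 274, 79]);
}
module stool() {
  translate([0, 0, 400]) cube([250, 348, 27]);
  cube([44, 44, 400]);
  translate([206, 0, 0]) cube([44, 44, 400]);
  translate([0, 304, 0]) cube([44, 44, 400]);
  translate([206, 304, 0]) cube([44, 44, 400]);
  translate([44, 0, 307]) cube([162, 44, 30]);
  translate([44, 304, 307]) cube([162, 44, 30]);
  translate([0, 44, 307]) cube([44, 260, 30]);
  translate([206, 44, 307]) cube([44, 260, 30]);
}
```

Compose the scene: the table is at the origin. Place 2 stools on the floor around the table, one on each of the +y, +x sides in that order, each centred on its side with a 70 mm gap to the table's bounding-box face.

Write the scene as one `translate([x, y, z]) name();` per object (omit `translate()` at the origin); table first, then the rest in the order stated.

table();
translate([456, 570, 0]) stool();
translate([1232, 76, 0]) stool();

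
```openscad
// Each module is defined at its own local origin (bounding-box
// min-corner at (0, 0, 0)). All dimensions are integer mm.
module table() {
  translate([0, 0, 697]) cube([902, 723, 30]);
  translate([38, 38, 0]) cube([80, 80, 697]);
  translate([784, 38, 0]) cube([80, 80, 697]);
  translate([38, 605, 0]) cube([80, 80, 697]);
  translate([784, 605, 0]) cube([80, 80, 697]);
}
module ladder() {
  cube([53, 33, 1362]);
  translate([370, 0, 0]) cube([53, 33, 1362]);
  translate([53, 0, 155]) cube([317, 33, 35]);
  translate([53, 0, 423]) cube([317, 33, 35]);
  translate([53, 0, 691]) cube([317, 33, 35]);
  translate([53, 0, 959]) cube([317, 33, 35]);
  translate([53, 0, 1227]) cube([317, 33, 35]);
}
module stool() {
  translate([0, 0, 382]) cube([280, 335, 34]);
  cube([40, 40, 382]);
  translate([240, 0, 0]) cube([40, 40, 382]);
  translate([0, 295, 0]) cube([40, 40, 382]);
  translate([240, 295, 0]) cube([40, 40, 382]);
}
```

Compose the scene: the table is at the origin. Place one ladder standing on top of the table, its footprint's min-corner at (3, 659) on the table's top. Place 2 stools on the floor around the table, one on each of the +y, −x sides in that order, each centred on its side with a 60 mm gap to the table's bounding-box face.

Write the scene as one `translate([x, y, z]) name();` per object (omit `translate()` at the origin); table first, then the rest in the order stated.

table();
translate([3, 659, 727]) ladder();
translate([311, 783, 0]) stool();
translate([-340, 194, 0]) stool();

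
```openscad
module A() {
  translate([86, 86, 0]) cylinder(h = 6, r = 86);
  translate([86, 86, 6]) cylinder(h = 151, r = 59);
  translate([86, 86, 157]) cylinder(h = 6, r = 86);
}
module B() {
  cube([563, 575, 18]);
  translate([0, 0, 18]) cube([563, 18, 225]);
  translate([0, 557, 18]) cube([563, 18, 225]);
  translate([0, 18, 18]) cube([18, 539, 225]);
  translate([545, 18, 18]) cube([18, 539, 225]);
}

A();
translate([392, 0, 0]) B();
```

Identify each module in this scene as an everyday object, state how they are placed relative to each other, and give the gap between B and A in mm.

A is a spool. B is an open box. The open box is on the floor beside the spool on its +x side. The gap between the open box and the spool is 220 mm.

The open box's nearest face is 220 mm from the spool's +x face.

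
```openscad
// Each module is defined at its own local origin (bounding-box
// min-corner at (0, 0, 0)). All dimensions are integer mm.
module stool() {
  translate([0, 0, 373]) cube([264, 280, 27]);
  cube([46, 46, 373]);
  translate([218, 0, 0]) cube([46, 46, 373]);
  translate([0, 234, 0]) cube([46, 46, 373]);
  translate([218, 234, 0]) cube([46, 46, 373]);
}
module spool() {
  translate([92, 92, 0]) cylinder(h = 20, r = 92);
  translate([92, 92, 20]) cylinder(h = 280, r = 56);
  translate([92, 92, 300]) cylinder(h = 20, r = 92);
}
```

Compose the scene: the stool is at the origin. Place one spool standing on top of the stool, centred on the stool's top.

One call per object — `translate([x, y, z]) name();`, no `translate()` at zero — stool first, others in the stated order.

stool();
translate([40, 48, 400]) spool();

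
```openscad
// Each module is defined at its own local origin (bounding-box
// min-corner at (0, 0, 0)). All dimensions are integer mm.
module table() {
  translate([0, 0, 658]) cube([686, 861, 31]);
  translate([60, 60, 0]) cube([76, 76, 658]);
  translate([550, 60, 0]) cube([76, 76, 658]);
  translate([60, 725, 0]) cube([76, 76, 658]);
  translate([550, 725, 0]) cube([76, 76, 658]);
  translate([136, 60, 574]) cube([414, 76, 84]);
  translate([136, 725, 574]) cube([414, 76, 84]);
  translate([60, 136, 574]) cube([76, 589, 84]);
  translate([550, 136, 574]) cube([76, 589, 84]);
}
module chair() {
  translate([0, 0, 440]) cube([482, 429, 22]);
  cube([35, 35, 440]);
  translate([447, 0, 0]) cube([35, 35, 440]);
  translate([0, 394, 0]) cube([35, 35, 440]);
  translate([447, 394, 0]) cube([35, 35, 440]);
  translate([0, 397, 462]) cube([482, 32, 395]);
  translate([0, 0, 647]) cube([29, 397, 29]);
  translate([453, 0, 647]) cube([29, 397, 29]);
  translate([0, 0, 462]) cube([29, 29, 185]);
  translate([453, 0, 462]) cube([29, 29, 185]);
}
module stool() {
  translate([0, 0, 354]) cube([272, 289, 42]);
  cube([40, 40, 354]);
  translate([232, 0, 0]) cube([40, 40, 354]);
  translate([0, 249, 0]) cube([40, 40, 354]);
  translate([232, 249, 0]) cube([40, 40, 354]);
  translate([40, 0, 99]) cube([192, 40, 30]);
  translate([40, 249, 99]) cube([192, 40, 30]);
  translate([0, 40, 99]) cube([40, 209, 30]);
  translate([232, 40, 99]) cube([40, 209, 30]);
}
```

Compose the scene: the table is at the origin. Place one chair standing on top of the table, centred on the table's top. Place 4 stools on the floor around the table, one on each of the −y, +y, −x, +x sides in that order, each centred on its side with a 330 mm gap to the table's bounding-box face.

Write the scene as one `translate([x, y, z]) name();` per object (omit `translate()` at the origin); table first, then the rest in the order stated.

table();
translate([102, 216, 689]) chair();
translate([207, -619, 0]) stool();
translate([207, 1191, 0]) stool();
translate([-602, 286, 0]) stool();
translate([1016, 286, 0]) stool();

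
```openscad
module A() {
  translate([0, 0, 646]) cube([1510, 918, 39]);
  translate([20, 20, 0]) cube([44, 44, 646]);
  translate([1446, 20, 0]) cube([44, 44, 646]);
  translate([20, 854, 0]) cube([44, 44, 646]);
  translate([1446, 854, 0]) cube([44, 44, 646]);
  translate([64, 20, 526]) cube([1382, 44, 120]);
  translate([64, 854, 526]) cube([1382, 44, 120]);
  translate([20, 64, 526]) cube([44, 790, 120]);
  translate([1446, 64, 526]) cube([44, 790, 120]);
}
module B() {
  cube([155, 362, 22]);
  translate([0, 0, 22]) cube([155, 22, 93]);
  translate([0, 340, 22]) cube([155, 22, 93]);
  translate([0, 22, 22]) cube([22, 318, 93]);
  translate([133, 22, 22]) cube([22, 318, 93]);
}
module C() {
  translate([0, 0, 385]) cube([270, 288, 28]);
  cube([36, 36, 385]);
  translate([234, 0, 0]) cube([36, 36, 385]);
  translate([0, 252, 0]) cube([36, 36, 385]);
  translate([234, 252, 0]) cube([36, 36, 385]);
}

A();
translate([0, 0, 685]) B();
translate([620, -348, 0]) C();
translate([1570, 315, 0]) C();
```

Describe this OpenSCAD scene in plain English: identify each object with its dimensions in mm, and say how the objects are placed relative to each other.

A is a rectangular dining table. The top is 1510×918×39 mm with its upper surface at z = 685 mm. It stands on four 44×44 mm square legs, each inset 20 mm from the nearest pair of top edges, running from the floor to the underside of the top. Four apron rails, 44 mm thick and 120 mm tall, run between adjacent legs with their top edges flush with the underside of the top and their outer faces flush with the legs' outer faces.

B is an open-topped rectangular box: outside dimensions 155×362×115 mm, with a uniform wall and base thickness of 22 mm. The base is a full 155×362 slab on the floor; four walls sit on top of the base. The front and back walls (the −y and +y sides) span the full width; the two side walls fit between them.

C is a four-legged stool. The seat is a 270×288×28 mm slab whose top surface is at z = 413 mm; four square legs, each 36×36 mm in cross-section, run from the floor (z = 0) to the underside of the seat, each flush with a corner of the seat.

The open box is on top of the table. Two stools sit around the table at the −y, +x sides.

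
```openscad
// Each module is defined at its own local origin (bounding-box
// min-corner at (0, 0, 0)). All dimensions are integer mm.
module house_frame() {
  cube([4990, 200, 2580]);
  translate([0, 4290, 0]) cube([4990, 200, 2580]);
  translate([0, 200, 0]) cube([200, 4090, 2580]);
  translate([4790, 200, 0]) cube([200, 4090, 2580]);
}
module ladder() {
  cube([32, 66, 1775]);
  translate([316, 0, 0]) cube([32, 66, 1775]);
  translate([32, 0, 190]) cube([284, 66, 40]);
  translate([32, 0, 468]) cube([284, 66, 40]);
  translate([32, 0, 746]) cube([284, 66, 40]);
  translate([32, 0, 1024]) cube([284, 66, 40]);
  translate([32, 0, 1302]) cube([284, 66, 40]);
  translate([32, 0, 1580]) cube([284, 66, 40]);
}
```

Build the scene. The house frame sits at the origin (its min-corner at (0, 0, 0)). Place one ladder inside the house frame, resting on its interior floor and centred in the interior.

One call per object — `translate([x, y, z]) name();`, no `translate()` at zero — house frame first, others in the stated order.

house_frame();
translate([2321, 2212, 0]) ladder();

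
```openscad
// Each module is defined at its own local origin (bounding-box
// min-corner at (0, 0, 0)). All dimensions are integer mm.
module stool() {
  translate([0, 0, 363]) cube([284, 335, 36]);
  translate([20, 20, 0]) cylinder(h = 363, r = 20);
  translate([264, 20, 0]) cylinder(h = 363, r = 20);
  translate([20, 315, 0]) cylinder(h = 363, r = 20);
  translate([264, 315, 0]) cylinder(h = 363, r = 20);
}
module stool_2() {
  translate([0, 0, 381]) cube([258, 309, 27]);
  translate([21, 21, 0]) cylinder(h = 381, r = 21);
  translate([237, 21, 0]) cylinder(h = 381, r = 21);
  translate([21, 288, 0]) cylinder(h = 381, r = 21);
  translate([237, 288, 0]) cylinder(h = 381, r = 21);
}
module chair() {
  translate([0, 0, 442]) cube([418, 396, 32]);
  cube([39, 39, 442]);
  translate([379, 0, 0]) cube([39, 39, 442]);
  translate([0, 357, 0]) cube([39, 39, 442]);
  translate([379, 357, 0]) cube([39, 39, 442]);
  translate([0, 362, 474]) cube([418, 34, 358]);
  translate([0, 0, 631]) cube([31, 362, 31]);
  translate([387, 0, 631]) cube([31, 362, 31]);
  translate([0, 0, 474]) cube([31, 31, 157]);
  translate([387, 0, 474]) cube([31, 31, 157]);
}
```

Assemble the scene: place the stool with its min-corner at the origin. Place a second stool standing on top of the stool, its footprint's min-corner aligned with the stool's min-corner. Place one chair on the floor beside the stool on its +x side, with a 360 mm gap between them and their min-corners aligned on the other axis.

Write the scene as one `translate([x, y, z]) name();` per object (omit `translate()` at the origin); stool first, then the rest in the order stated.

stool();
translate([0, 0, 399]) stool_2();
translate([644, 0, 0]) chair();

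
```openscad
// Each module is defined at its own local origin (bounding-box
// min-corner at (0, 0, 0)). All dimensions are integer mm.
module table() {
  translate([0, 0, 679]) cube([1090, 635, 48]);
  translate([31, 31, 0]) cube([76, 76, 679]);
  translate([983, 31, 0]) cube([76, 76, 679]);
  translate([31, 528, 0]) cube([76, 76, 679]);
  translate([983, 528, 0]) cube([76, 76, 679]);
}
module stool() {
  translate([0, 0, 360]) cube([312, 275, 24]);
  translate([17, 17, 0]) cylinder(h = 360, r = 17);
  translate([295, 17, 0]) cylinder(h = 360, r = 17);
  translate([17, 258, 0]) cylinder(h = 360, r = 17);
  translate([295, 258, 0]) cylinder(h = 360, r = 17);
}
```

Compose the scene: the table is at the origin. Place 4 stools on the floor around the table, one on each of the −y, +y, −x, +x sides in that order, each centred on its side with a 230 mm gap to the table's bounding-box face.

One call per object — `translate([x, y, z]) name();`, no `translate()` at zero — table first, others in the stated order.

table();
translate([389, -505, 0]) stool();
translate([389, 865, 0]) stool();
translate([-542, 180, 0]) stool();
translate([1320, 180, 0]) stool();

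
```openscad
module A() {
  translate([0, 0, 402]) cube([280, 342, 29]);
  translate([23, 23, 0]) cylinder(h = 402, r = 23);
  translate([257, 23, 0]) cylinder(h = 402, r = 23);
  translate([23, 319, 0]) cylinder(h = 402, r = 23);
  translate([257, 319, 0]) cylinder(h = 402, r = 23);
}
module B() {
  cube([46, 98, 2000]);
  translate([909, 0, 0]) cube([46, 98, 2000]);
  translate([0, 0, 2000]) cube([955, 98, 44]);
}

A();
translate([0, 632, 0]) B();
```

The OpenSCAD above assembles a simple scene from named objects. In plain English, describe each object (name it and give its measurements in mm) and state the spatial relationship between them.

A is a simple wooden stool: a rectangular seat 280 mm (x) by 342 mm (y), 29 mm thick, top face at z = 431 mm, on four round legs, each 46 mm in diameter. The legs rest on z = 0, each leg's axis is inset half a diameter from the nearest pair of seat edges (so the leg's bounding box is flush with the corner).

B is a door frame. The clear opening is 863 mm wide and 2000 mm high. Two 46 mm wide jambs, 98 mm deep, stand either side of the opening from the floor to the top of the opening. A 44 mm thick head sits across the top of both jambs, spanning the full outside width of the frame.

The door frame is on the floor beside the stool on its +y side.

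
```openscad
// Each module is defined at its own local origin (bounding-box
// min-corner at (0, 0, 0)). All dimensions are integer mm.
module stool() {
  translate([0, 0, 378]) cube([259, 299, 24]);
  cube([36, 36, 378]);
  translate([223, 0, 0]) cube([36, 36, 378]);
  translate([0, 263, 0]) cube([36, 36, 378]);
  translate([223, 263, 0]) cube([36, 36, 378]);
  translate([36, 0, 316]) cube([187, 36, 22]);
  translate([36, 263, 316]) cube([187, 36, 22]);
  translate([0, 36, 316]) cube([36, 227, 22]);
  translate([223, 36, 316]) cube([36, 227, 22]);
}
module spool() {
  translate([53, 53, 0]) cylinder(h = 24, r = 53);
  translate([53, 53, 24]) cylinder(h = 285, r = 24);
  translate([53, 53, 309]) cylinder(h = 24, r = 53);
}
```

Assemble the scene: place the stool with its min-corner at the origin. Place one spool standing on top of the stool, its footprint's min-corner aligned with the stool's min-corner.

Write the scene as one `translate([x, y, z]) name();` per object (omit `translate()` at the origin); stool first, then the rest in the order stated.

stool();
translate([0, 0, 402]) spool();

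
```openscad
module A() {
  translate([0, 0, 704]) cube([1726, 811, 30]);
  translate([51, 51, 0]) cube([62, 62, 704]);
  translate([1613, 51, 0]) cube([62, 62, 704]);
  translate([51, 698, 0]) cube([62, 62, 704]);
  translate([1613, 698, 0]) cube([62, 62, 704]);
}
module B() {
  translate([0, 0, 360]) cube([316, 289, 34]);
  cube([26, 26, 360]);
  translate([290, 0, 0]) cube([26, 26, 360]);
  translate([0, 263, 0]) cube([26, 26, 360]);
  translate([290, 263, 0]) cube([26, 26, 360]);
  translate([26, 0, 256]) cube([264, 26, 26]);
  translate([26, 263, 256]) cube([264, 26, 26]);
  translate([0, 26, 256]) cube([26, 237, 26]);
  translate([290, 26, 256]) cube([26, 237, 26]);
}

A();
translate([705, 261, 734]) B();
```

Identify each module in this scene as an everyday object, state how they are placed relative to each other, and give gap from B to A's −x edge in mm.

The stool's min-x is at 705; the table's min-x is 0; gap = 705 mm.

A is a table. B is a stool. The stool is on top of the table, centred. The gap from the stool to the table's −x edge is 705 mm.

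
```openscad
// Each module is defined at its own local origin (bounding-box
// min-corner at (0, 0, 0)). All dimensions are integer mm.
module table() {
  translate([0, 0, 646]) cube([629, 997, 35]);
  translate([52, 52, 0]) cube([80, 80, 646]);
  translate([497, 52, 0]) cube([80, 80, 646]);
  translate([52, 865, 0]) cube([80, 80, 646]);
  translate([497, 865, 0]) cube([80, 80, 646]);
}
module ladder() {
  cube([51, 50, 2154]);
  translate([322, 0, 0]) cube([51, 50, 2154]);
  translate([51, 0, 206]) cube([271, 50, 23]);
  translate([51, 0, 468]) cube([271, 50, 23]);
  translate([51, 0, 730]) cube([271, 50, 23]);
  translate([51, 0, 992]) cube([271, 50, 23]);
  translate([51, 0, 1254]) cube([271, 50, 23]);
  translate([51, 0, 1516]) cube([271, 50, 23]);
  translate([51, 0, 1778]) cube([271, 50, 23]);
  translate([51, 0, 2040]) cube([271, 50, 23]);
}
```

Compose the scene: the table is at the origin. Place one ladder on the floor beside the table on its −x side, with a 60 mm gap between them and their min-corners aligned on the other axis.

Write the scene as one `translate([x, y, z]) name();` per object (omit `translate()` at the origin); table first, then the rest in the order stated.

table();
translate([-433, 0, 0]) ladder();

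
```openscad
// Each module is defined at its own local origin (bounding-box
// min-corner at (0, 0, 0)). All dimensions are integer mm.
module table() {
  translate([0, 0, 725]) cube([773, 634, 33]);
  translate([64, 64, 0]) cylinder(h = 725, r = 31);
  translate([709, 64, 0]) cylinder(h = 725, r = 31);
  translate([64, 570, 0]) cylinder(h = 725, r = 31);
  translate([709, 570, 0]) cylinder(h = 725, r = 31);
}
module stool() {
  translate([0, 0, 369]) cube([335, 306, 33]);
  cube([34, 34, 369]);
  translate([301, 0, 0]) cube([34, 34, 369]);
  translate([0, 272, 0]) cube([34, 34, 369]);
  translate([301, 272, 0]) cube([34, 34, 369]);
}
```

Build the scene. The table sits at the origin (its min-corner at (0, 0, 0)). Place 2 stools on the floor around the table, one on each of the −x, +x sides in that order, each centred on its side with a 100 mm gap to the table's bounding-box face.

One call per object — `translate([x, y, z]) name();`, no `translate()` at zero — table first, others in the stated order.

table();
translate([-435, 164, 0]) stool();
translate([873, 164, 0]) stool();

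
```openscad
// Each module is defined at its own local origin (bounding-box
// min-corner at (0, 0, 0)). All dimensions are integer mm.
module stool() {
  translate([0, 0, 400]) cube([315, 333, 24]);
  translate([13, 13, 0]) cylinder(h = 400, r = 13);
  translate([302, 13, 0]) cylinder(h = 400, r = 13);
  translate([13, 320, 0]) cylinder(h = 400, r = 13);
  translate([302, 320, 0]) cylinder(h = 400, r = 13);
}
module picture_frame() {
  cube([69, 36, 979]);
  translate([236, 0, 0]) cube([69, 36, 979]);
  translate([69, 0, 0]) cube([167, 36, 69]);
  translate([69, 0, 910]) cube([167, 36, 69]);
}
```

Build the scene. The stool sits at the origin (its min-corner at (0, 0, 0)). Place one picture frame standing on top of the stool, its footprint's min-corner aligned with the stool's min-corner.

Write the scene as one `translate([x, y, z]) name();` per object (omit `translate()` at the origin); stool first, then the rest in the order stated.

stool();
translate([0, 0, 424]) picture_frame();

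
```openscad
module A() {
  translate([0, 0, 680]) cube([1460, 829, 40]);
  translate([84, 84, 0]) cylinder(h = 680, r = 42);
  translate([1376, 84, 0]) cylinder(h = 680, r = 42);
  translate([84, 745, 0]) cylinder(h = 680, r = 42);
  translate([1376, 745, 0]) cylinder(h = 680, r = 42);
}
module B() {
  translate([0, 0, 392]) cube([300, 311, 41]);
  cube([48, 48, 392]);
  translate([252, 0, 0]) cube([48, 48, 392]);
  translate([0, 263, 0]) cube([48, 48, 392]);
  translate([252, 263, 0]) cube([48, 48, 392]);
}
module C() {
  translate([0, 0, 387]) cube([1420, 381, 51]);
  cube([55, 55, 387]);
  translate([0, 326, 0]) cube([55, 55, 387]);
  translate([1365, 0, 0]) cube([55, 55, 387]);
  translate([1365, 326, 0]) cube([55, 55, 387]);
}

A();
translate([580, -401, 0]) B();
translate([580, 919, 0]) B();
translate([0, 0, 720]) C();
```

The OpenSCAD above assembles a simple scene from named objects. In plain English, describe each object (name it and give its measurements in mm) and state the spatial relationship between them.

A is a table: top 1460 mm (x) × 829 mm (y), 40 mm thick, upper face at z = 720 mm, on four round legs of 84 mm diameter, each leg's bounding box inset 42 mm from the nearest pair of top edges, running from z = 0 to the bottom of the top.

B is a simple wooden stool: a rectangular seat 300 mm (x) by 311 mm (y), 41 mm thick, top face at z = 433 mm, on four square legs, each 48×48 mm in cross-section. The legs rest on z = 0, each flush with a corner of the seat.

C is a long wooden bench with a 1420 mm (x) × 381 mm (y) seat, 51 mm thick, its top surface 438 mm above the floor. Four 55 mm square legs at the seat corners, flush with the edges, run from z = 0 to the seat underside.

Two stools sit around the table at the −y, +y sides. The bench is on top of the table.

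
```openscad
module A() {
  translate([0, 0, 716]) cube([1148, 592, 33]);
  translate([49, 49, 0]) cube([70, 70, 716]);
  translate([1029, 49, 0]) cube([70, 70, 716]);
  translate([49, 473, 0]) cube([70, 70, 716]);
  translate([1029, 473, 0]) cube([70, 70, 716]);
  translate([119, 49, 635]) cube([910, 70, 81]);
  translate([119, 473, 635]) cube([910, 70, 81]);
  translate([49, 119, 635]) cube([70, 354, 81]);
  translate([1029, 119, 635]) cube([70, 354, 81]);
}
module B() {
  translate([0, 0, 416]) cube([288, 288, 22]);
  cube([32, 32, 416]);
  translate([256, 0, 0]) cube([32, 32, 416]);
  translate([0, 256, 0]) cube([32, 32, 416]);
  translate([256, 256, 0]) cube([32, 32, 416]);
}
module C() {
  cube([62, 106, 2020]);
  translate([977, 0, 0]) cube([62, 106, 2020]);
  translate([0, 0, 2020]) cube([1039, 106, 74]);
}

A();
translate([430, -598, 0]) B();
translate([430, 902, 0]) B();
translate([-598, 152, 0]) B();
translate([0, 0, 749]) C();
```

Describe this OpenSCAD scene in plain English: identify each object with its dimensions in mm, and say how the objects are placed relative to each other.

A is a table: top 1148 mm (x) × 592 mm (y), 33 mm thick, upper face at z = 749 mm, on four 70×70 mm square legs, each inset 49 mm from the nearest pair of top edges, running from z = 0 to the bottom of the top. Four apron rails, 70 mm thick and 81 mm tall, run between adjacent legs with their top edges flush with the underside of the top and their outer faces flush with the legs' outer faces.

B is a four-legged stool. The seat is a 288×288×22 mm slab whose top surface is at z = 438 mm; four square legs, each 32×32 mm in cross-section, run from the floor (z = 0) to the underside of the seat, each flush with a corner of the seat.

C is a door frame. The clear opening is 915 mm wide and 2020 mm high. Two 62 mm wide jambs, 106 mm deep, stand either side of the opening from the floor to the top of the opening. A 74 mm thick head sits across the top of both jambs, spanning the full outside width of the frame.

Three stools sit around the table at the −y, +y, −x sides. The door frame is on top of the table.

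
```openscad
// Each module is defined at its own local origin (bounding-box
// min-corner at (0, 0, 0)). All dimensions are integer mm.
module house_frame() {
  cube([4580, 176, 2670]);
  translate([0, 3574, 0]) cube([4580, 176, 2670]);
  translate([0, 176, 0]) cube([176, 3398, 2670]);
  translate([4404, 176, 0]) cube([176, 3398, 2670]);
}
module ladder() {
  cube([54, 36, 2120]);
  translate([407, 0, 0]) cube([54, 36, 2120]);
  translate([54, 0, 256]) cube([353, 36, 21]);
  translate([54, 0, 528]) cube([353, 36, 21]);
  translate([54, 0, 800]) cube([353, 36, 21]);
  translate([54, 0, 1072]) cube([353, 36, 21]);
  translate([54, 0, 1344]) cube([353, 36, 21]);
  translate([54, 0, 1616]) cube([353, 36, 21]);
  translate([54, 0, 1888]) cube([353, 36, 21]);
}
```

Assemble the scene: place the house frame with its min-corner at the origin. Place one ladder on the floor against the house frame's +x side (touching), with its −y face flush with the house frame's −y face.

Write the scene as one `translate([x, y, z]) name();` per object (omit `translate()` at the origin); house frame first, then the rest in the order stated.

house_frame();
translate([4580, 0, 0]) ladder();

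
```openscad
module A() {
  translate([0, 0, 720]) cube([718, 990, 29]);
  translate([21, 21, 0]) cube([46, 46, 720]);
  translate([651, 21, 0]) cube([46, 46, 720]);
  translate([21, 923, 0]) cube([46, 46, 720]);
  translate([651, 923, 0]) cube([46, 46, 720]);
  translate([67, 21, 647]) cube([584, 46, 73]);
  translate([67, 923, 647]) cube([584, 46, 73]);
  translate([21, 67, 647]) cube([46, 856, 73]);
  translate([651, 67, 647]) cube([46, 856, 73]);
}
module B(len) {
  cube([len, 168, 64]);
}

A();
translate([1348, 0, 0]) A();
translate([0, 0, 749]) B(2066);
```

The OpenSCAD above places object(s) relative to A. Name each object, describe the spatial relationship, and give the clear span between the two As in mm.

A is a table. B is a beam. A beam spans the tops of two tables. The clear span between the two tables is 630 mm.

Second table starts at x = 1348; first ends at x = 718; clear span = 1348 − 718 = 630 mm.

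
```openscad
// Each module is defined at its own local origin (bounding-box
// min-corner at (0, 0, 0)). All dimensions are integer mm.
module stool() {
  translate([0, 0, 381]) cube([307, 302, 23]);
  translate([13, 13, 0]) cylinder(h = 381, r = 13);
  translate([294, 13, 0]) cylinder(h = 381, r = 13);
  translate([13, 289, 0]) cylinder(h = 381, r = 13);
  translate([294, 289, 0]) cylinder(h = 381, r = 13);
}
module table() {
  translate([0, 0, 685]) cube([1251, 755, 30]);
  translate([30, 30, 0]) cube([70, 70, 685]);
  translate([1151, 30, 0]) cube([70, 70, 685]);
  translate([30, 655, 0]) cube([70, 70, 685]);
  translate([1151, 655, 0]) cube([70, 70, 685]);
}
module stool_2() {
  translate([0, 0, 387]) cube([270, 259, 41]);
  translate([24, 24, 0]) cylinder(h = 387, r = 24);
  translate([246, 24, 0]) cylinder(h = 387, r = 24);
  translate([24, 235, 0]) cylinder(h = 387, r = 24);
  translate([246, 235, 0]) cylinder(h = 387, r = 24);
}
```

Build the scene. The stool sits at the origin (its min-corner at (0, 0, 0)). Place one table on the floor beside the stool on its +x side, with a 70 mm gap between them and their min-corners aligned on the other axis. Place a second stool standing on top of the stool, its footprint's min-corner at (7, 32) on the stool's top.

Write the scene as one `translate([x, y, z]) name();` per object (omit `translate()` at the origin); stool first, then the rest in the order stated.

stool();
translate([377, 0, 0]) table();
translate([7, 32, 404]) stool_2();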